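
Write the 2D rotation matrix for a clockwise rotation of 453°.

Rotation matrix formula: [[cos θ, -sin θ], [sin θ, cos θ]]
A clockwise rotation by 453° is equivalent to a counterclockwise rotation by -453°.
For θ = -453°:
cos(-453°) = -0.0523
sin(-453°) = -0.9986
Result: [[-0.0523, 0.9986], [-0.9986, -0.0523]]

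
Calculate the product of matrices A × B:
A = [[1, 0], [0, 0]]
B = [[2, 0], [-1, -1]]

Matrix multiplication:
C[0][0] = 1×2 + 0×-1 = 2
C[0][1] = 1×0 + 0×-1 = 0
C[1][0] = 0×2 + 0×-1 = 0
C[1][1] = 0×0 + 0×-1 = 0
Result: [[2, 0], [0, 0]]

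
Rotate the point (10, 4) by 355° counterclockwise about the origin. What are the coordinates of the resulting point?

Rotation matrix for 355°: [[cos 355°, -sin 355°], [sin 355°, cos 355°]] ≈ [[0.996195, 0.087156], [-0.087156, 0.996195]]
[[0.996195, 0.087156], [-0.087156, 0.996195]] × [10, 4]ᵀ ≈ [10.3106, 3.1132]ᵀ
Result: (10.3106, 3.1132)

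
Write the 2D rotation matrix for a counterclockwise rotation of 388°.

Rotation matrix formula: [[cos θ, -sin θ], [sin θ, cos θ]]
For θ = 388°:
cos(388°) = 0.8829
sin(388°) = 0.4695
Result: [[0.8829, -0.4695], [0.4695, 0.8829]]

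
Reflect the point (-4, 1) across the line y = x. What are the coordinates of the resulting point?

Reflection across line y = x: (-4, 1) → (1, -4)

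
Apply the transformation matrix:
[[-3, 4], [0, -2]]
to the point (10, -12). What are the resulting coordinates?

Matrix multiplication:
[[-3, 4], [0, -2]] × [10, -12]ᵀ
= [(-3)(10) + (4)(-12), (0)(10) + (-2)(-12)]ᵀ
= [-78, 24]ᵀ
Result: (-78, 24)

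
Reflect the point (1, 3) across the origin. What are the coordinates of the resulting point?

Reflection across origin: (1, 3) → (-1, -3)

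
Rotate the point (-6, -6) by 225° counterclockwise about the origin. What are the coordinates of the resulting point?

Rotation matrix for 225°: [[cos 225°, -sin 225°], [sin 225°, cos 225°]] ≈ [[-0.707107, 0.707107], [-0.707107, -0.707107]]
[[-0.707107, 0.707107], [-0.707107, -0.707107]] × [-6, -6]ᵀ ≈ [0, 8.4853]ᵀ
Result: (0, 8.4853)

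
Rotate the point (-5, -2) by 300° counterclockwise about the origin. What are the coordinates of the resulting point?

Rotation matrix for 300°: [[cos 300°, -sin 300°], [sin 300°, cos 300°]] ≈ [[0.500000, 0.866025], [-0.866025, 0.500000]]
[[0.500000, 0.866025], [-0.866025, 0.500000]] × [-5, -2]ᵀ ≈ [-4.2321, 3.3301]ᵀ
Result: (-4.2321, 3.3301)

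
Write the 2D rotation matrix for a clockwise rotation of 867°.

Rotation matrix formula: [[cos θ, -sin θ], [sin θ, cos θ]]
A clockwise rotation by 867° is equivalent to a counterclockwise rotation by -867°.
For θ = -867°:
cos(-867°) = -0.8387
sin(-867°) = -0.5446
Result: [[-0.8387, 0.5446], [-0.5446, -0.8387]]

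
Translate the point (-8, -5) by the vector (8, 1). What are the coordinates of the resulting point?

Translation by (8, 1) (homogeneous matrix [[1, 0, 8], [0, 1, 1], [0, 0, 1]]):
x' = -8 + 8 = 0
y' = -5 + 1 = -4
Result: (0, -4)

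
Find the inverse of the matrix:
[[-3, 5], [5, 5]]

For [[a,b],[c,d]], inverse = (1/det)·[[d,-b],[-c,a]]
det = (-3)(5) - (5)(5) = -15 - 25 = -40
Inverse = (1/-40)·[[5, -5], [-5, -3]]
= [[-1/8, 1/8], [1/8, 3/40]]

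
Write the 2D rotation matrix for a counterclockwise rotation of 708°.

Rotation matrix formula: [[cos θ, -sin θ], [sin θ, cos θ]]
For θ = 708°:
cos(708°) = 0.9781
sin(708°) = -0.2079
Result: [[0.9781, 0.2079], [-0.2079, 0.9781]]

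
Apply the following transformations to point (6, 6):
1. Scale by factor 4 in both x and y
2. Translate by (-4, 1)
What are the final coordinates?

Step 1: Scale (6, 6) by 4 → (24, 24)
Step 2: Translate by (-4, 1) → (20, 25)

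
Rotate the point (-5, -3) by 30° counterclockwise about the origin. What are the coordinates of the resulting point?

Rotation matrix for 30°: [[cos 30°, -sin 30°], [sin 30°, cos 30°]] ≈ [[0.866025, -0.500000], [0.500000, 0.866025]]
[[0.866025, -0.500000], [0.500000, 0.866025]] × [-5, -3]ᵀ ≈ [-2.8301, -5.0981]ᵀ
Result: (-2.8301, -5.0981)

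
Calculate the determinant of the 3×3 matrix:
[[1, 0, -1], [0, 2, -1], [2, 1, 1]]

Expansion along first row:
det = 1·det([[2,-1],[1,1]]) - 0·det([[0,-1],[2,1]]) + -1·det([[0,2],[2,1]])
    = 1·(2·1 - -1·1) - 0·(0·1 - -1·2) + -1·(0·1 - 2·2)
    = 1·3 - 0·2 + -1·-4
    = 3 + 0 + 4 = 7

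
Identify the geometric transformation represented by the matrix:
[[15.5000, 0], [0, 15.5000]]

This matrix represents: uniform scaling by factor 15.5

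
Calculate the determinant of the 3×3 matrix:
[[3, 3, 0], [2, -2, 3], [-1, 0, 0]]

Expansion along first row:
det = 3·det([[-2,3],[0,0]]) - 3·det([[2,3],[-1,0]]) + 0·det([[2,-2],[-1,0]])
    = 3·(-2·0 - 3·0) - 3·(2·0 - 3·-1) + 0·(2·0 - -2·-1)
    = 3·0 - 3·3 + 0·-2
    = 0 + -9 + 0 = -9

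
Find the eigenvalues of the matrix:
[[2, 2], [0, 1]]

Characteristic equation: det(A - λI) = 0
λ² - (trace)λ + (det) = 0
trace = 2 + 1 = 3, det = (2)(1) - (2)(0) = 2
λ² - (3)λ + (2) = 0
λ = (3 ± √((3)² - 4·(2))) / 2 = (3 ± √1) / 2
Solving: λ = 1, 2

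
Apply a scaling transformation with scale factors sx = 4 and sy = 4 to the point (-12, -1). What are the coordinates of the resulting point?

Scaling matrix:
[[4, 0], [0, 4]]
Result: (-12 × 4, -1 × 4) = (-48, -4)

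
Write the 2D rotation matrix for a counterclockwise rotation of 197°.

Rotation matrix formula: [[cos θ, -sin θ], [sin θ, cos θ]]
For θ = 197°:
cos(197°) = -0.9563
sin(197°) = -0.2924
Result: [[-0.9563, 0.2924], [-0.2924, -0.9563]]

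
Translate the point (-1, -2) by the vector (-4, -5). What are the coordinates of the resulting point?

Translation by (-4, -5) (homogeneous matrix [[1, 0, -4], [0, 1, -5], [0, 0, 1]]):
x' = -1 + -4 = -5
y' = -2 + -5 = -7
Result: (-5, -7)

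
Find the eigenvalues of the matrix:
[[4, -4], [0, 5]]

Characteristic equation: det(A - λI) = 0
λ² - (trace)λ + (det) = 0
trace = 4 + 5 = 9, det = (4)(5) - (-4)(0) = 20
λ² - (9)λ + (20) = 0
λ = (9 ± √((9)² - 4·(20))) / 2 = (9 ± √1) / 2
Solving: λ = 4, 5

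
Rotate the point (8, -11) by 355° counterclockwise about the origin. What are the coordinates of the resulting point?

Rotation matrix for 355°: [[cos 355°, -sin 355°], [sin 355°, cos 355°]] ≈ [[0.996195, 0.087156], [-0.087156, 0.996195]]
[[0.996195, 0.087156], [-0.087156, 0.996195]] × [8, -11]ᵀ ≈ [7.0108, -11.6554]ᵀ
Result: (7.0108, -11.6554)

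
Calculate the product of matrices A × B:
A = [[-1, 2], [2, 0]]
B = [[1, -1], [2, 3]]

Matrix multiplication:
C[0][0] = -1×1 + 2×2 = 3
C[0][1] = -1×-1 + 2×3 = 7
C[1][0] = 2×1 + 0×2 = 2
C[1][1] = 2×-1 + 0×3 = -2
Result: [[3, 7], [2, -2]]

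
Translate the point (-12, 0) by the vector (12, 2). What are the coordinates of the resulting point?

Translation by (12, 2) (homogeneous matrix [[1, 0, 12], [0, 1, 2], [0, 0, 1]]):
x' = -12 + 12 = 0
y' = 0 + 2 = 2
Result: (0, 2)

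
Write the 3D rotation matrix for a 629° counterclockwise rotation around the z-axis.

Rotation matrix for counterclockwise 629° around z-axis:
cos(629°) = -0.0175, sin(629°) = -0.9998
Result: [[-0.0175, 0.9998, 0], [-0.9998, -0.0175, 0], [0, 0, 1]]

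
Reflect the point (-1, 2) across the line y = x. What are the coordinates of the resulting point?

Reflection across line y = x: (-1, 2) → (2, -1)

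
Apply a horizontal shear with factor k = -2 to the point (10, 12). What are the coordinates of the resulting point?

Shear matrix for horizontal shear with factor k = -2:
[[1, -2], [0, 1]]
Result: (10, 12) → (-14, 12)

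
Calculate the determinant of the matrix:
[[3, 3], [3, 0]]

For a 2×2 matrix [[a, b], [c, d]], det = ad - bc
det = (3)(0) - (3)(3) = 0 - 9 = -9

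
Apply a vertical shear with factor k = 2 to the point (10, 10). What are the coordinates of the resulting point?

Shear matrix for vertical shear with factor k = 2:
[[1, 0], [2, 1]]
Result: (10, 10) → (10, 30)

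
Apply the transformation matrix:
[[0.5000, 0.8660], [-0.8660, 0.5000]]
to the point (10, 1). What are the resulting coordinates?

Matrix multiplication:
[[0.5000, 0.8660], [-0.8660, 0.5000]] × [10, 1]ᵀ
= [(0.5000)(10) + (0.8660)(1), (-0.8660)(10) + (0.5000)(1)]ᵀ
= [5.8660, -8.1600]ᵀ
Result: (5.8660, -8.1600)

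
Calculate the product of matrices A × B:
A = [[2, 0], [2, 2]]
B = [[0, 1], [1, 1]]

Matrix multiplication:
C[0][0] = 2×0 + 0×1 = 0
C[0][1] = 2×1 + 0×1 = 2
C[1][0] = 2×0 + 2×1 = 2
C[1][1] = 2×1 + 2×1 = 4
Result: [[0, 2], [2, 4]]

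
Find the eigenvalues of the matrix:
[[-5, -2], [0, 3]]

Characteristic equation: det(A - λI) = 0
λ² - (trace)λ + (det) = 0
trace = -5 + 3 = -2, det = (-5)(3) - (-2)(0) = -15
λ² - (-2)λ + (-15) = 0
λ = (-2 ± √((-2)² - 4·(-15))) / 2 = (-2 ± √64) / 2
Solving: λ = -5, 3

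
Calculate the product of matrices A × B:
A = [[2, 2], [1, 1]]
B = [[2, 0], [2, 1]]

Matrix multiplication:
C[0][0] = 2×2 + 2×2 = 8
C[0][1] = 2×0 + 2×1 = 2
C[1][0] = 1×2 + 1×2 = 4
C[1][1] = 1×0 + 1×1 = 1
Result: [[8, 2], [4, 1]]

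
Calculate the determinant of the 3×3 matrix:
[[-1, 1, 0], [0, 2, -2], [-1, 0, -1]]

Expansion along first row:
det = -1·det([[2,-2],[0,-1]]) - 1·det([[0,-2],[-1,-1]]) + 0·det([[0,2],[-1,0]])
    = -1·(2·-1 - -2·0) - 1·(0·-1 - -2·-1) + 0·(0·0 - 2·-1)
    = -1·-2 - 1·-2 + 0·2
    = 2 + 2 + 0 = 4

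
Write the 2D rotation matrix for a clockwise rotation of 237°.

Rotation matrix formula: [[cos θ, -sin θ], [sin θ, cos θ]]
A clockwise rotation by 237° is equivalent to a counterclockwise rotation by -237°.
For θ = -237°:
cos(-237°) = -0.5446
sin(-237°) = 0.8387
Result: [[-0.5446, -0.8387], [0.8387, -0.5446]]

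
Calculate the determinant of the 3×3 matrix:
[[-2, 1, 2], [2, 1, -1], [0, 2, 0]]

Expansion along first row:
det = -2·det([[1,-1],[2,0]]) - 1·det([[2,-1],[0,0]]) + 2·det([[2,1],[0,2]])
    = -2·(1·0 - -1·2) - 1·(2·0 - -1·0) + 2·(2·2 - 1·0)
    = -2·2 - 1·0 + 2·4
    = -4 + 0 + 8 = 4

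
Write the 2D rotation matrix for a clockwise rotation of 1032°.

Rotation matrix formula: [[cos θ, -sin θ], [sin θ, cos θ]]
A clockwise rotation by 1032° is equivalent to a counterclockwise rotation by -1032°.
For θ = -1032°:
cos(-1032°) = 0.6691
sin(-1032°) = 0.7431
Result: [[0.6691, -0.7431], [0.7431, 0.6691]]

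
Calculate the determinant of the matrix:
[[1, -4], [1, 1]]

For a 2×2 matrix [[a, b], [c, d]], det = ad - bc
det = (1)(1) - (-4)(1) = 1 - -4 = 5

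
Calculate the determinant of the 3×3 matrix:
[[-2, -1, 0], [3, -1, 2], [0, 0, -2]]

Expansion along first row:
det = -2·det([[-1,2],[0,-2]]) - -1·det([[3,2],[0,-2]]) + 0·det([[3,-1],[0,0]])
    = -2·(-1·-2 - 2·0) - -1·(3·-2 - 2·0) + 0·(3·0 - -1·0)
    = -2·2 - -1·-6 + 0·0
    = -4 + -6 + 0 = -10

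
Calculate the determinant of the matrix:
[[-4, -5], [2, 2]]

For a 2×2 matrix [[a, b], [c, d]], det = ad - bc
det = (-4)(2) - (-5)(2) = -8 - -10 = 2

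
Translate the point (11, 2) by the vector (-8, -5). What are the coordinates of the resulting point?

Translation by (-8, -5) (homogeneous matrix [[1, 0, -8], [0, 1, -5], [0, 0, 1]]):
x' = 11 + -8 = 3
y' = 2 + -5 = -3
Result: (3, -3)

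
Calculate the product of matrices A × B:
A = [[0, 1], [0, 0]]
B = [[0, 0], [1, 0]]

Matrix multiplication:
C[0][0] = 0×0 + 1×1 = 1
C[0][1] = 0×0 + 1×0 = 0
C[1][0] = 0×0 + 0×1 = 0
C[1][1] = 0×0 + 0×0 = 0
Result: [[1, 0], [0, 0]]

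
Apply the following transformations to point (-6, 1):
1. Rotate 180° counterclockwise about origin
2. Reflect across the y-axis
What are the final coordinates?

Step 1: Rotate 180° → (6, -1)
Step 2: Reflect across y-axis → (-6, -1)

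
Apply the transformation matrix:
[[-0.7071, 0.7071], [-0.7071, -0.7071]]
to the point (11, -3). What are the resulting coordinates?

Matrix multiplication:
[[-0.7071, 0.7071], [-0.7071, -0.7071]] × [11, -3]ᵀ
= [(-0.7071)(11) + (0.7071)(-3), (-0.7071)(11) + (-0.7071)(-3)]ᵀ
= [-9.8994, -5.6568]ᵀ
Result: (-9.8994, -5.6568)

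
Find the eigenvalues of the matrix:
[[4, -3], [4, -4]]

Characteristic equation: det(A - λI) = 0
λ² - (trace)λ + (det) = 0
trace = 4 + -4 = 0, det = (4)(-4) - (-3)(4) = -4
λ² - (0)λ + (-4) = 0
λ = (0 ± √((0)² - 4·(-4))) / 2 = (0 ± √16) / 2
Solving: λ = -2, 2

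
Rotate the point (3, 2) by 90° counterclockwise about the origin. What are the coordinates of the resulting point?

Rotation matrix for 90°: [[cos 90°, -sin 90°], [sin 90°, cos 90°]] = [[0, -1], [1, 0]]
[[0, -1], [1, 0]] × [3, 2]ᵀ = [-2, 3]ᵀ
Result: (-2, 3)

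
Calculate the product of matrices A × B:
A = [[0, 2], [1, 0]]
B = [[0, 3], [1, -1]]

Matrix multiplication:
C[0][0] = 0×0 + 2×1 = 2
C[0][1] = 0×3 + 2×-1 = -2
C[1][0] = 1×0 + 0×1 = 0
C[1][1] = 1×3 + 0×-1 = 3
Result: [[2, -2], [0, 3]]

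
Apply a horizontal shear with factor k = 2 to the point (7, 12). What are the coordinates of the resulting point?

Shear matrix for horizontal shear with factor k = 2:
[[1, 2], [0, 1]]
Result: (7, 12) → (31, 12)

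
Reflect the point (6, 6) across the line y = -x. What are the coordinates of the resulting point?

Reflection across line y = -x: (6, 6) → (-6, -6)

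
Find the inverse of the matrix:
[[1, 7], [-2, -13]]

For [[a,b],[c,d]], inverse = (1/det)·[[d,-b],[-c,a]]
det = (1)(-13) - (7)(-2) = -13 - -14 = 1
Inverse = [[-13, -7], [2, 1]]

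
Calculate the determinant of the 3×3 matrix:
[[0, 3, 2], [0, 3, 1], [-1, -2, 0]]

Expansion along first row:
det = 0·det([[3,1],[-2,0]]) - 3·det([[0,1],[-1,0]]) + 2·det([[0,3],[-1,-2]])
    = 0·(3·0 - 1·-2) - 3·(0·0 - 1·-1) + 2·(0·-2 - 3·-1)
    = 0·2 - 3·1 + 2·3
    = 0 + -3 + 6 = 3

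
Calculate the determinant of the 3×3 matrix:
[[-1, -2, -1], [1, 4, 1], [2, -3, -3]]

Expansion along first row:
det = -1·det([[4,1],[-3,-3]]) - -2·det([[1,1],[2,-3]]) + -1·det([[1,4],[2,-3]])
    = -1·(4·-3 - 1·-3) - -2·(1·-3 - 1·2) + -1·(1·-3 - 4·2)
    = -1·-9 - -2·-5 + -1·-11
    = 9 + -10 + 11 = 10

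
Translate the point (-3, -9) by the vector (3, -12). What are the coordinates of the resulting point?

Translation by (3, -12) (homogeneous matrix [[1, 0, 3], [0, 1, -12], [0, 0, 1]]):
x' = -3 + 3 = 0
y' = -9 + -12 = -21
Result: (0, -21)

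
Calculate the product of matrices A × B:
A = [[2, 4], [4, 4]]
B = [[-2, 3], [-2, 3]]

Matrix multiplication:
C[0][0] = 2×-2 + 4×-2 = -12
C[0][1] = 2×3 + 4×3 = 18
C[1][0] = 4×-2 + 4×-2 = -16
C[1][1] = 4×3 + 4×3 = 24
Result: [[-12, 18], [-16, 24]]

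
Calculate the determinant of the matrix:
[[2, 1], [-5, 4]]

For a 2×2 matrix [[a, b], [c, d]], det = ad - bc
det = (2)(4) - (1)(-5) = 8 - -5 = 13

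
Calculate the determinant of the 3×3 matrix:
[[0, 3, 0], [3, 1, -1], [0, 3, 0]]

Expansion along first row:
det = 0·det([[1,-1],[3,0]]) - 3·det([[3,-1],[0,0]]) + 0·det([[3,1],[0,3]])
    = 0·(1·0 - -1·3) - 3·(3·0 - -1·0) + 0·(3·3 - 1·0)
    = 0·3 - 3·0 + 0·9
    = 0 + 0 + 0 = 0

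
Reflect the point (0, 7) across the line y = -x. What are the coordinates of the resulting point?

Reflection across line y = -x: (0, 7) → (-7, 0)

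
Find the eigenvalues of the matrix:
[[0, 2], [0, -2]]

Characteristic equation: det(A - λI) = 0
λ² - (trace)λ + (det) = 0
trace = 0 + -2 = -2, det = (0)(-2) - (2)(0) = 0
λ² - (-2)λ + (0) = 0
λ = (-2 ± √((-2)² - 4·(0))) / 2 = (-2 ± √4) / 2
Solving: λ = -2, 0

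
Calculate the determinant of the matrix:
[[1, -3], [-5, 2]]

For a 2×2 matrix [[a, b], [c, d]], det = ad - bc
det = (1)(2) - (-3)(-5) = 2 - 15 = -13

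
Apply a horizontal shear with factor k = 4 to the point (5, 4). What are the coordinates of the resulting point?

Shear matrix for horizontal shear with factor k = 4:
[[1, 4], [0, 1]]
Result: (5, 4) → (21, 4)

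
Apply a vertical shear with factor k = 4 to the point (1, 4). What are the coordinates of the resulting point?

Shear matrix for vertical shear with factor k = 4:
[[1, 0], [4, 1]]
Result: (1, 4) → (1, 8)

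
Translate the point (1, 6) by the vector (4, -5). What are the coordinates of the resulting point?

Translation by (4, -5) (homogeneous matrix [[1, 0, 4], [0, 1, -5], [0, 0, 1]]):
x' = 1 + 4 = 5
y' = 6 + -5 = 1
Result: (5, 1)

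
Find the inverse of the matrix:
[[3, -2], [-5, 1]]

For [[a,b],[c,d]], inverse = (1/det)·[[d,-b],[-c,a]]
det = (3)(1) - (-2)(-5) = 3 - 10 = -7
Inverse = (1/-7)·[[1, 2], [5, 3]]
= [[-1/7, -2/7], [-5/7, -3/7]]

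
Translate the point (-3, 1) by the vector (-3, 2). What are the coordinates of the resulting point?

Translation by (-3, 2) (homogeneous matrix [[1, 0, -3], [0, 1, 2], [0, 0, 1]]):
x' = -3 + -3 = -6
y' = 1 + 2 = 3
Result: (-6, 3)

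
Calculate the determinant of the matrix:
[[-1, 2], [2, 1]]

For a 2×2 matrix [[a, b], [c, d]], det = ad - bc
det = (-1)(1) - (2)(2) = -1 - 4 = -5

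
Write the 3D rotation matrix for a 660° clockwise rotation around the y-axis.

Rotation matrix for clockwise 660° around y-axis:
A clockwise rotation by 660° is a counterclockwise rotation by -660°.
cos(-660°) = 1/2, sin(-660°) = √3/2
Result: [[1/2, 0, √3/2], [0, 1, 0], [-√3/2, 0, 1/2]]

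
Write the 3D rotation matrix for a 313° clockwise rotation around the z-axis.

Rotation matrix for clockwise 313° around z-axis:
A clockwise rotation by 313° is a counterclockwise rotation by -313°.
cos(-313°) = 0.6820, sin(-313°) = 0.7314
Result: [[0.6820, -0.7314, 0], [0.7314, 0.6820, 0], [0, 0, 1]]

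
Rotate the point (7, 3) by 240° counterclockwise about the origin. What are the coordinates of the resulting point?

Rotation matrix for 240°: [[cos 240°, -sin 240°], [sin 240°, cos 240°]] ≈ [[-0.500000, 0.866025], [-0.866025, -0.500000]]
[[-0.500000, 0.866025], [-0.866025, -0.500000]] × [7, 3]ᵀ ≈ [-0.9019, -7.5622]ᵀ
Result: (-0.9019, -7.5622)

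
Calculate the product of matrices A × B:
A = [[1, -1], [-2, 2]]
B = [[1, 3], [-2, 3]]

Matrix multiplication:
C[0][0] = 1×1 + -1×-2 = 3
C[0][1] = 1×3 + -1×3 = 0
C[1][0] = -2×1 + 2×-2 = -6
C[1][1] = -2×3 + 2×3 = 0
Result: [[3, 0], [-6, 0]]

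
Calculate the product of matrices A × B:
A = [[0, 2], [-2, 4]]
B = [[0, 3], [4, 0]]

Matrix multiplication:
C[0][0] = 0×0 + 2×4 = 8
C[0][1] = 0×3 + 2×0 = 0
C[1][0] = -2×0 + 4×4 = 16
C[1][1] = -2×3 + 4×0 = -6
Result: [[8, 0], [16, -6]]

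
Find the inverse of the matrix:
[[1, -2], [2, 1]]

For [[a,b],[c,d]], inverse = (1/det)·[[d,-b],[-c,a]]
det = (1)(1) - (-2)(2) = 1 - -4 = 5
Inverse = (1/5)·[[1, 2], [-2, 1]]
= [[1/5, 2/5], [-2/5, 1/5]]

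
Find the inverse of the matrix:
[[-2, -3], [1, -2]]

For [[a,b],[c,d]], inverse = (1/det)·[[d,-b],[-c,a]]
det = (-2)(-2) - (-3)(1) = 4 - -3 = 7
Inverse = (1/7)·[[-2, 3], [-1, -2]]
= [[-2/7, 3/7], [-1/7, -2/7]]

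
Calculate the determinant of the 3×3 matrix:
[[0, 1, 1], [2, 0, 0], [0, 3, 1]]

Expansion along first row:
det = 0·det([[0,0],[3,1]]) - 1·det([[2,0],[0,1]]) + 1·det([[2,0],[0,3]])
    = 0·(0·1 - 0·3) - 1·(2·1 - 0·0) + 1·(2·3 - 0·0)
    = 0·0 - 1·2 + 1·6
    = 0 + -2 + 6 = 4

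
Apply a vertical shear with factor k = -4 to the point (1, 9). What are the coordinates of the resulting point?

Shear matrix for vertical shear with factor k = -4:
[[1, 0], [-4, 1]]
Result: (1, 9) → (1, 5)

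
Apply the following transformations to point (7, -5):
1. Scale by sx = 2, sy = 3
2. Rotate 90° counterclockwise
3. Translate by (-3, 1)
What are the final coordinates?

Step 1: Scale → (14, -15)
Step 2: Rotate 90° → (15, 14)
Step 3: Translate → (12, 15)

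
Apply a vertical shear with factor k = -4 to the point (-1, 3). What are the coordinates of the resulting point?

Shear matrix for vertical shear with factor k = -4:
[[1, 0], [-4, 1]]
Result: (-1, 3) → (-1, 7)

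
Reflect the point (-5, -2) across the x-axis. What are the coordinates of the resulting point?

Reflection across x-axis: (-5, -2) → (-5, 2)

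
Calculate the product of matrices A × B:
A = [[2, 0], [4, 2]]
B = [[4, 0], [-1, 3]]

Matrix multiplication:
C[0][0] = 2×4 + 0×-1 = 8
C[0][1] = 2×0 + 0×3 = 0
C[1][0] = 4×4 + 2×-1 = 14
C[1][1] = 4×0 + 2×3 = 6
Result: [[8, 0], [14, 6]]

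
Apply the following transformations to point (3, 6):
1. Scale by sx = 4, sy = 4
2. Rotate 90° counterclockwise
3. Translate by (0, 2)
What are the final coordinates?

Step 1: Scale → (12, 24)
Step 2: Rotate 90° → (-24, 12)
Step 3: Translate → (-24, 14)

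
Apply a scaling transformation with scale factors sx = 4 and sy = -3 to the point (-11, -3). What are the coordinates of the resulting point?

Scaling matrix:
[[4, 0], [0, -3]]
Result: (-11 × 4, -3 × -3) = (-44, 9)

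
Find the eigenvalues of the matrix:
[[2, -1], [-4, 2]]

Characteristic equation: det(A - λI) = 0
λ² - (trace)λ + (det) = 0
trace = 2 + 2 = 4, det = (2)(2) - (-1)(-4) = 0
λ² - (4)λ + (0) = 0
λ = (4 ± √((4)² - 4·(0))) / 2 = (4 ± √16) / 2
Solving: λ = 0, 4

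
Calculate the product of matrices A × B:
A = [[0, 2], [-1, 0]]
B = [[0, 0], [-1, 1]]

Matrix multiplication:
C[0][0] = 0×0 + 2×-1 = -2
C[0][1] = 0×0 + 2×1 = 2
C[1][0] = -1×0 + 0×-1 = 0
C[1][1] = -1×0 + 0×1 = 0
Result: [[-2, 2], [0, 0]]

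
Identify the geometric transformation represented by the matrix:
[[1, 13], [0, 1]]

This matrix represents: horizontal shear with factor 13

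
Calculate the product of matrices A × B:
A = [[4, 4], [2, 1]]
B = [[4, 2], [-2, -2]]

Matrix multiplication:
C[0][0] = 4×4 + 4×-2 = 8
C[0][1] = 4×2 + 4×-2 = 0
C[1][0] = 2×4 + 1×-2 = 6
C[1][1] = 2×2 + 1×-2 = 2
Result: [[8, 0], [6, 2]]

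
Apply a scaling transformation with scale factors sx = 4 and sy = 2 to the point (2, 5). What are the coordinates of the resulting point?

Scaling matrix:
[[4, 0], [0, 2]]
Result: (2 × 4, 5 × 2) = (8, 10)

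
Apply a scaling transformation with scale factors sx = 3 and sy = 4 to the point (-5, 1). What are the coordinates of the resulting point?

Scaling matrix:
[[3, 0], [0, 4]]
Result: (-5 × 3, 1 × 4) = (-15, 4)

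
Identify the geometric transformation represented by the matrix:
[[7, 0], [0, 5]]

This matrix represents: non-uniform scaling by sx = 7, sy = 5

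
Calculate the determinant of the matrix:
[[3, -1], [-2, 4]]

For a 2×2 matrix [[a, b], [c, d]], det = ad - bc
det = (3)(4) - (-1)(-2) = 12 - 2 = 10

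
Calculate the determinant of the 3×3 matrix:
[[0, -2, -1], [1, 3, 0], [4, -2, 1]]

Expansion along first row:
det = 0·det([[3,0],[-2,1]]) - -2·det([[1,0],[4,1]]) + -1·det([[1,3],[4,-2]])
    = 0·(3·1 - 0·-2) - -2·(1·1 - 0·4) + -1·(1·-2 - 3·4)
    = 0·3 - -2·1 + -1·-14
    = 0 + 2 + 14 = 16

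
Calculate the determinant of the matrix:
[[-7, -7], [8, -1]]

For a 2×2 matrix [[a, b], [c, d]], det = ad - bc
det = (-7)(-1) - (-7)(8) = 7 - -56 = 63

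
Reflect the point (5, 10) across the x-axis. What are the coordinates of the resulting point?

Reflection across x-axis: (5, 10) → (5, -10)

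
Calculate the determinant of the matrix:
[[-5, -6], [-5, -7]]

For a 2×2 matrix [[a, b], [c, d]], det = ad - bc
det = (-5)(-7) - (-6)(-5) = 35 - 30 = 5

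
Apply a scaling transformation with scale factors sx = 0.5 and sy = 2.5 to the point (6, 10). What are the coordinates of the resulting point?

Scaling matrix:
[[0.50, 0], [0, 2.50]]
Result: (6 × 0.5, 10 × 2.5) = (3, 25)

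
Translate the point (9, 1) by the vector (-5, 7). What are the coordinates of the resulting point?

Translation by (-5, 7) (homogeneous matrix [[1, 0, -5], [0, 1, 7], [0, 0, 1]]):
x' = 9 + -5 = 4
y' = 1 + 7 = 8
Result: (4, 8)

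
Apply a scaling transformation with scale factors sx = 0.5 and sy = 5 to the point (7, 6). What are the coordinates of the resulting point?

Scaling matrix:
[[0.50, 0], [0, 5]]
Result: (7 × 0.5, 6 × 5) = (3.5, 30)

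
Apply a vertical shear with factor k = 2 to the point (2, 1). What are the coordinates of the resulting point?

Shear matrix for vertical shear with factor k = 2:
[[1, 0], [2, 1]]
Result: (2, 1) → (2, 5)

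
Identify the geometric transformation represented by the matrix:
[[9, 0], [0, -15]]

This matrix represents: non-uniform scaling by sx = 9, sy = -15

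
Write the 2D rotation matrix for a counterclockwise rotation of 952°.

Rotation matrix formula: [[cos θ, -sin θ], [sin θ, cos θ]]
For θ = 952°:
cos(952°) = -0.6157
sin(952°) = -0.7880
Result: [[-0.6157, 0.7880], [-0.7880, -0.6157]]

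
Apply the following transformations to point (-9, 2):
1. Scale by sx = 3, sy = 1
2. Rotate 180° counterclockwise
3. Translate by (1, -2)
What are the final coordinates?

Step 1: Scale → (-27, 2)
Step 2: Rotate 180° → (27, -2)
Step 3: Translate → (28, -4)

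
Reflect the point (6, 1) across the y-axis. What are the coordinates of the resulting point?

Reflection across y-axis: (6, 1) → (-6, 1)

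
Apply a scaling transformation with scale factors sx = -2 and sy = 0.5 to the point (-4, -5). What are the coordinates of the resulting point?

Scaling matrix:
[[-2, 0], [0, 0.50]]
Result: (-4 × -2, -5 × 0.5) = (8, -2.5)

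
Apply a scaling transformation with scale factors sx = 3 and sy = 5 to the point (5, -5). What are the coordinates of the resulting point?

Scaling matrix:
[[3, 0], [0, 5]]
Result: (5 × 3, -5 × 5) = (15, -25)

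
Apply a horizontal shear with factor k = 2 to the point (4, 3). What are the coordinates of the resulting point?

Shear matrix for horizontal shear with factor k = 2:
[[1, 2], [0, 1]]
Result: (4, 3) → (10, 3)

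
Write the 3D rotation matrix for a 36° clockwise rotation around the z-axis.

Rotation matrix for clockwise 36° around z-axis:
A clockwise rotation by 36° is a counterclockwise rotation by -36°.
cos(-36°) = 0.8090, sin(-36°) = -0.5878
Result: [[0.8090, 0.5878, 0], [-0.5878, 0.8090, 0], [0, 0, 1]]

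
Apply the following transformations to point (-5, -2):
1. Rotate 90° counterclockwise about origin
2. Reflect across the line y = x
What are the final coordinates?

Step 1: Rotate 90° → (2, -5)
Step 2: Reflect across line y = x → (-5, 2)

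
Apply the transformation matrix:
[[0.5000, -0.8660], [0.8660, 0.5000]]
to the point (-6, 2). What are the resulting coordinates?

Matrix multiplication:
[[0.5000, -0.8660], [0.8660, 0.5000]] × [-6, 2]ᵀ
= [(0.5000)(-6) + (-0.8660)(2), (0.8660)(-6) + (0.5000)(2)]ᵀ
= [-4.7320, -4.1960]ᵀ
Result: (-4.7320, -4.1960)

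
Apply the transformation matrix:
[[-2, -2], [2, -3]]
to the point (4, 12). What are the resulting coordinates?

Matrix multiplication:
[[-2, -2], [2, -3]] × [4, 12]ᵀ
= [(-2)(4) + (-2)(12), (2)(4) + (-3)(12)]ᵀ
= [-32, -28]ᵀ
Result: (-32, -28)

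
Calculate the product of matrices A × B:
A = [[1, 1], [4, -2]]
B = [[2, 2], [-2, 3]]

Matrix multiplication:
C[0][0] = 1×2 + 1×-2 = 0
C[0][1] = 1×2 + 1×3 = 5
C[1][0] = 4×2 + -2×-2 = 12
C[1][1] = 4×2 + -2×3 = 2
Result: [[0, 5], [12, 2]]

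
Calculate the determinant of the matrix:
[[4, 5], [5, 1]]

For a 2×2 matrix [[a, b], [c, d]], det = ad - bc
det = (4)(1) - (5)(5) = 4 - 25 = -21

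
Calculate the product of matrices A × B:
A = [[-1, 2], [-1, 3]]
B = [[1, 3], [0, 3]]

Matrix multiplication:
C[0][0] = -1×1 + 2×0 = -1
C[0][1] = -1×3 + 2×3 = 3
C[1][0] = -1×1 + 3×0 = -1
C[1][1] = -1×3 + 3×3 = 6
Result: [[-1, 3], [-1, 6]]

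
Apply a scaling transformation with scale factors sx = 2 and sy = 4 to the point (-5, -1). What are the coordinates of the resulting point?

Scaling matrix:
[[2, 0], [0, 4]]
Result: (-5 × 2, -1 × 4) = (-10, -4)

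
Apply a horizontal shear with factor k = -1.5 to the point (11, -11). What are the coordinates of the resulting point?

Shear matrix for horizontal shear with factor k = -1.5:
[[1, -1.50], [0, 1]]
Result: (11, -11) → (27.5, -11)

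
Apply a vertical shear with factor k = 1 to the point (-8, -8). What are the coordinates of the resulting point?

Shear matrix for vertical shear with factor k = 1:
[[1, 0], [1, 1]]
Result: (-8, -8) → (-8, -16)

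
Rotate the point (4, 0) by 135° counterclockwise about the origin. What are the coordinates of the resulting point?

Rotation matrix for 135°: [[cos 135°, -sin 135°], [sin 135°, cos 135°]] ≈ [[-0.707107, -0.707107], [0.707107, -0.707107]]
[[-0.707107, -0.707107], [0.707107, -0.707107]] × [4, 0]ᵀ ≈ [-2.8284, 2.8284]ᵀ
Result: (-2.8284, 2.8284)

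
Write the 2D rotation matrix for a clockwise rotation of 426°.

Rotation matrix formula: [[cos θ, -sin θ], [sin θ, cos θ]]
A clockwise rotation by 426° is equivalent to a counterclockwise rotation by -426°.
For θ = -426°:
cos(-426°) = 0.4067
sin(-426°) = -0.9135
Result: [[0.4067, 0.9135], [-0.9135, 0.4067]]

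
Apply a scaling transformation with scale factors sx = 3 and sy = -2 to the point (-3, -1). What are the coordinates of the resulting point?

Scaling matrix:
[[3, 0], [0, -2]]
Result: (-3 × 3, -1 × -2) = (-9, 2)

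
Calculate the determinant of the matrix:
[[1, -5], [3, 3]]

For a 2×2 matrix [[a, b], [c, d]], det = ad - bc
det = (1)(3) - (-5)(3) = 3 - -15 = 18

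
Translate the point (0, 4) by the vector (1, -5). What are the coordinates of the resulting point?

Translation by (1, -5) (homogeneous matrix [[1, 0, 1], [0, 1, -5], [0, 0, 1]]):
x' = 0 + 1 = 1
y' = 4 + -5 = -1
Result: (1, -1)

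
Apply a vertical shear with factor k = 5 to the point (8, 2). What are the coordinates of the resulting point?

Shear matrix for vertical shear with factor k = 5:
[[1, 0], [5, 1]]
Result: (8, 2) → (8, 42)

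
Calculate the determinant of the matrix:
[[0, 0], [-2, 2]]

For a 2×2 matrix [[a, b], [c, d]], det = ad - bc
det = (0)(2) - (0)(-2) = 0 - 0 = 0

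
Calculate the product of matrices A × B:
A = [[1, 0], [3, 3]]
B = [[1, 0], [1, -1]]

Matrix multiplication:
C[0][0] = 1×1 + 0×1 = 1
C[0][1] = 1×0 + 0×-1 = 0
C[1][0] = 3×1 + 3×1 = 6
C[1][1] = 3×0 + 3×-1 = -3
Result: [[1, 0], [6, -3]]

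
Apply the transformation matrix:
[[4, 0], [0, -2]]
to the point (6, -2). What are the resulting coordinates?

Matrix multiplication:
[[4, 0], [0, -2]] × [6, -2]ᵀ
= [(4)(6) + (0)(-2), (0)(6) + (-2)(-2)]ᵀ
= [24, 4]ᵀ
Result: (24, 4)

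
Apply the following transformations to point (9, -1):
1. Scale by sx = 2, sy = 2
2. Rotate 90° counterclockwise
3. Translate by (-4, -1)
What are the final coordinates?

Step 1: Scale → (18, -2)
Step 2: Rotate 90° → (2, 18)
Step 3: Translate → (-2, 17)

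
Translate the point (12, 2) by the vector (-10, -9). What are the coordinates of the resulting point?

Translation by (-10, -9) (homogeneous matrix [[1, 0, -10], [0, 1, -9], [0, 0, 1]]):
x' = 12 + -10 = 2
y' = 2 + -9 = -7
Result: (2, -7)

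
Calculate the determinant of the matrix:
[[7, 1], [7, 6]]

For a 2×2 matrix [[a, b], [c, d]], det = ad - bc
det = (7)(6) - (1)(7) = 42 - 7 = 35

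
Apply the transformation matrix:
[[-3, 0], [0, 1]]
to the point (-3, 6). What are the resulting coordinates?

Matrix multiplication:
[[-3, 0], [0, 1]] × [-3, 6]ᵀ
= [(-3)(-3) + (0)(6), (0)(-3) + (1)(6)]ᵀ
= [9, 6]ᵀ
Result: (9, 6)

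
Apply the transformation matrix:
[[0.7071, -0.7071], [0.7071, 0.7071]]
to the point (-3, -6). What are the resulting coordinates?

Matrix multiplication:
[[0.7071, -0.7071], [0.7071, 0.7071]] × [-3, -6]ᵀ
= [(0.7071)(-3) + (-0.7071)(-6), (0.7071)(-3) + (0.7071)(-6)]ᵀ
= [2.1213, -6.3639]ᵀ
Result: (2.1213, -6.3639)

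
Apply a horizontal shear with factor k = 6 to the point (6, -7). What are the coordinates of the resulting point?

Shear matrix for horizontal shear with factor k = 6:
[[1, 6], [0, 1]]
Result: (6, -7) → (-36, -7)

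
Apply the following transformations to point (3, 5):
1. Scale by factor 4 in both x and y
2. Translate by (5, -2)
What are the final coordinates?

Step 1: Scale (3, 5) by 4 → (12, 20)
Step 2: Translate by (5, -2) → (17, 18)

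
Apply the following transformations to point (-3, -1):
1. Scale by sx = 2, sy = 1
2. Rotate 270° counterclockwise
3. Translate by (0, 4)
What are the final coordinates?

Step 1: Scale → (-6, -1)
Step 2: Rotate 270° → (-1, 6)
Step 3: Translate → (-1, 10)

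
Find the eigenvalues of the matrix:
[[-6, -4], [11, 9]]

Characteristic equation: det(A - λI) = 0
λ² - (trace)λ + (det) = 0
trace = -6 + 9 = 3, det = (-6)(9) - (-4)(11) = -10
λ² - (3)λ + (-10) = 0
λ = (3 ± √((3)² - 4·(-10))) / 2 = (3 ± √49) / 2
Solving: λ = -2, 5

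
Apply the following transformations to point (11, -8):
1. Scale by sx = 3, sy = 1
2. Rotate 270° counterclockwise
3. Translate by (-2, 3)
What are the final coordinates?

Step 1: Scale → (33, -8)
Step 2: Rotate 270° → (-8, -33)
Step 3: Translate → (-10, -30)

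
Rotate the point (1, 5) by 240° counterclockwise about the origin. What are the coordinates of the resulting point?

Rotation matrix for 240°: [[cos 240°, -sin 240°], [sin 240°, cos 240°]] ≈ [[-0.500000, 0.866025], [-0.866025, -0.500000]]
[[-0.500000, 0.866025], [-0.866025, -0.500000]] × [1, 5]ᵀ ≈ [3.8301, -3.3660]ᵀ
Result: (3.8301, -3.3660)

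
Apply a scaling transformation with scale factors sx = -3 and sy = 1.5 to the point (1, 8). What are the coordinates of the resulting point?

Scaling matrix:
[[-3, 0], [0, 1.50]]
Result: (1 × -3, 8 × 1.5) = (-3, 12)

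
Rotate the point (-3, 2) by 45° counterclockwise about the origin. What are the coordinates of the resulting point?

Rotation matrix for 45°: [[cos 45°, -sin 45°], [sin 45°, cos 45°]] ≈ [[0.707107, -0.707107], [0.707107, 0.707107]]
[[0.707107, -0.707107], [0.707107, 0.707107]] × [-3, 2]ᵀ ≈ [-3.5355, -0.7071]ᵀ
Result: (-3.5355, -0.7071)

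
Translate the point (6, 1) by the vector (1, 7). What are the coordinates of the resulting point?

Translation by (1, 7) (homogeneous matrix [[1, 0, 1], [0, 1, 7], [0, 0, 1]]):
x' = 6 + 1 = 7
y' = 1 + 7 = 8
Result: (7, 8)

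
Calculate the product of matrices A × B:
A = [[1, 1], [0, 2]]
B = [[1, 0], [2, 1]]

Matrix multiplication:
C[0][0] = 1×1 + 1×2 = 3
C[0][1] = 1×0 + 1×1 = 1
C[1][0] = 0×1 + 2×2 = 4
C[1][1] = 0×0 + 2×1 = 2
Result: [[3, 1], [4, 2]]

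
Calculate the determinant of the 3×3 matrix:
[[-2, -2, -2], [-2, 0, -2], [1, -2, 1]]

Expansion along first row:
det = -2·det([[0,-2],[-2,1]]) - -2·det([[-2,-2],[1,1]]) + -2·det([[-2,0],[1,-2]])
    = -2·(0·1 - -2·-2) - -2·(-2·1 - -2·1) + -2·(-2·-2 - 0·1)
    = -2·-4 - -2·0 + -2·4
    = 8 + 0 + -8 = 0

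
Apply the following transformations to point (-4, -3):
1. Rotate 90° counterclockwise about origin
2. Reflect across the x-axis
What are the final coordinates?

Step 1: Rotate 90° → (3, -4)
Step 2: Reflect across x-axis → (3, 4)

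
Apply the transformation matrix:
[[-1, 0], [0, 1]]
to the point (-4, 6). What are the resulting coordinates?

Matrix multiplication:
[[-1, 0], [0, 1]] × [-4, 6]ᵀ
= [(-1)(-4) + (0)(6), (0)(-4) + (1)(6)]ᵀ
= [4, 6]ᵀ
Result: (4, 6)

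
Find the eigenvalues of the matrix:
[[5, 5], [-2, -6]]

Characteristic equation: det(A - λI) = 0
λ² - (trace)λ + (det) = 0
trace = 5 + -6 = -1, det = (5)(-6) - (5)(-2) = -20
λ² - (-1)λ + (-20) = 0
λ = (-1 ± √((-1)² - 4·(-20))) / 2 = (-1 ± √81) / 2
Solving: λ = -5, 4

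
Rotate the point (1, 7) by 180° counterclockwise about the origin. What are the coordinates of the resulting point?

Rotation matrix for 180°: [[cos 180°, -sin 180°], [sin 180°, cos 180°]] = [[-1, 0], [0, -1]]
[[-1, 0], [0, -1]] × [1, 7]ᵀ = [-1, -7]ᵀ
Result: (-1, -7)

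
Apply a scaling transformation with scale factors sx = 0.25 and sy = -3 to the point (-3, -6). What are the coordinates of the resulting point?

Scaling matrix:
[[0.25, 0], [0, -3]]
Result: (-3 × 0.25, -6 × -3) = (-0.75, 18)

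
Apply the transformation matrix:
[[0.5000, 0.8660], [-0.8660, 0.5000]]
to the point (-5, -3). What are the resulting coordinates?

Matrix multiplication:
[[0.5000, 0.8660], [-0.8660, 0.5000]] × [-5, -3]ᵀ
= [(0.5000)(-5) + (0.8660)(-3), (-0.8660)(-5) + (0.5000)(-3)]ᵀ
= [-5.0980, 2.8300]ᵀ
Result: (-5.0980, 2.8300)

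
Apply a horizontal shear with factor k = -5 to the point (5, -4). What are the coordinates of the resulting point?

Shear matrix for horizontal shear with factor k = -5:
[[1, -5], [0, 1]]
Result: (5, -4) → (25, -4)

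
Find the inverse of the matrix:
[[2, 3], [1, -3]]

For [[a,b],[c,d]], inverse = (1/det)·[[d,-b],[-c,a]]
det = (2)(-3) - (3)(1) = -6 - 3 = -9
Inverse = (1/-9)·[[-3, -3], [-1, 2]]
= [[1/3, 1/3], [1/9, -2/9]]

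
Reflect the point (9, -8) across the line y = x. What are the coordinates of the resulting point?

Reflection across line y = x: (9, -8) → (-8, 9)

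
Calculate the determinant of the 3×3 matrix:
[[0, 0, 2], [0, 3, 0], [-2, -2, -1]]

Expansion along first row:
det = 0·det([[3,0],[-2,-1]]) - 0·det([[0,0],[-2,-1]]) + 2·det([[0,3],[-2,-2]])
    = 0·(3·-1 - 0·-2) - 0·(0·-1 - 0·-2) + 2·(0·-2 - 3·-2)
    = 0·-3 - 0·0 + 2·6
    = 0 + 0 + 12 = 12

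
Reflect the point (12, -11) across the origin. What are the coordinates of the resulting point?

Reflection across origin: (12, -11) → (-12, 11)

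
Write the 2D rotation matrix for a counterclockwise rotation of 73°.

Rotation matrix formula: [[cos θ, -sin θ], [sin θ, cos θ]]
For θ = 73°:
cos(73°) = 0.2924
sin(73°) = 0.9563
Result: [[0.2924, -0.9563], [0.9563, 0.2924]]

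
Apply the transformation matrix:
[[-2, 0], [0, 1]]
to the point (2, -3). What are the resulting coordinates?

Matrix multiplication:
[[-2, 0], [0, 1]] × [2, -3]ᵀ
= [(-2)(2) + (0)(-3), (0)(2) + (1)(-3)]ᵀ
= [-4, -3]ᵀ
Result: (-4, -3)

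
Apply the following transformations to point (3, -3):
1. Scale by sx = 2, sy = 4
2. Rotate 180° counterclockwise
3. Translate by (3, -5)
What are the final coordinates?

Step 1: Scale → (6, -12)
Step 2: Rotate 180° → (-6, 12)
Step 3: Translate → (-3, 7)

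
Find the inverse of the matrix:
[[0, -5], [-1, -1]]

For [[a,b],[c,d]], inverse = (1/det)·[[d,-b],[-c,a]]
det = (0)(-1) - (-5)(-1) = 0 - 5 = -5
Inverse = (1/-5)·[[-1, 5], [1, 0]]
= [[1/5, -1], [-1/5, 0]]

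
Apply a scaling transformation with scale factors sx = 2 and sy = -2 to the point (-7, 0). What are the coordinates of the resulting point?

Scaling matrix:
[[2, 0], [0, -2]]
Result: (-7 × 2, 0 × -2) = (-14, 0)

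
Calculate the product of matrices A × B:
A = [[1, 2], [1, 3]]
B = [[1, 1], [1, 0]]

Matrix multiplication:
C[0][0] = 1×1 + 2×1 = 3
C[0][1] = 1×1 + 2×0 = 1
C[1][0] = 1×1 + 3×1 = 4
C[1][1] = 1×1 + 3×0 = 1
Result: [[3, 1], [4, 1]]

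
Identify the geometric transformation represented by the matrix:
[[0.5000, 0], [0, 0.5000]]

This matrix represents: uniform scaling by factor 0.5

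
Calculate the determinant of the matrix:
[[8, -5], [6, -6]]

For a 2×2 matrix [[a, b], [c, d]], det = ad - bc
det = (8)(-6) - (-5)(6) = -48 - -30 = -18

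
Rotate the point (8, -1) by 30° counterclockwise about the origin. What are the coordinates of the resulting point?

Rotation matrix for 30°: [[cos 30°, -sin 30°], [sin 30°, cos 30°]] ≈ [[0.866025, -0.500000], [0.500000, 0.866025]]
[[0.866025, -0.500000], [0.500000, 0.866025]] × [8, -1]ᵀ ≈ [7.4282, 3.1340]ᵀ
Result: (7.4282, 3.1340)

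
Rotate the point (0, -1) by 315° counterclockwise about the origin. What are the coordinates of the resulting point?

Rotation matrix for 315°: [[cos 315°, -sin 315°], [sin 315°, cos 315°]] ≈ [[0.707107, 0.707107], [-0.707107, 0.707107]]
[[0.707107, 0.707107], [-0.707107, 0.707107]] × [0, -1]ᵀ ≈ [-0.7071, -0.7071]ᵀ
Result: (-0.7071, -0.7071)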